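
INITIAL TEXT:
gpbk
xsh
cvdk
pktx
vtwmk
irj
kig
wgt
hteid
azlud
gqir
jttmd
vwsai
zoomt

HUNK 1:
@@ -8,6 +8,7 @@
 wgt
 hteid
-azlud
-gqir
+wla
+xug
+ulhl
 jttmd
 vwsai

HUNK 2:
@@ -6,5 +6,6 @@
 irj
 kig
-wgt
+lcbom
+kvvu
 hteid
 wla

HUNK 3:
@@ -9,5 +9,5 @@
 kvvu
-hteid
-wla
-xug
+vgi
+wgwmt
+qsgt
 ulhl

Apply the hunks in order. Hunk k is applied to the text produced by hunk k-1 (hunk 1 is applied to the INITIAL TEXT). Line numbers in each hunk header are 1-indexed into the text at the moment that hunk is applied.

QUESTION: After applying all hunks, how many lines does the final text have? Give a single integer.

Hunk 1: at line 8 remove [azlud,gqir] add [wla,xug,ulhl] -> 15 lines: gpbk xsh cvdk pktx vtwmk irj kig wgt hteid wla xug ulhl jttmd vwsai zoomt
Hunk 2: at line 6 remove [wgt] add [lcbom,kvvu] -> 16 lines: gpbk xsh cvdk pktx vtwmk irj kig lcbom kvvu hteid wla xug ulhl jttmd vwsai zoomt
Hunk 3: at line 9 remove [hteid,wla,xug] add [vgi,wgwmt,qsgt] -> 16 lines: gpbk xsh cvdk pktx vtwmk irj kig lcbom kvvu vgi wgwmt qsgt ulhl jttmd vwsai zoomt
Final line count: 16

Answer: 16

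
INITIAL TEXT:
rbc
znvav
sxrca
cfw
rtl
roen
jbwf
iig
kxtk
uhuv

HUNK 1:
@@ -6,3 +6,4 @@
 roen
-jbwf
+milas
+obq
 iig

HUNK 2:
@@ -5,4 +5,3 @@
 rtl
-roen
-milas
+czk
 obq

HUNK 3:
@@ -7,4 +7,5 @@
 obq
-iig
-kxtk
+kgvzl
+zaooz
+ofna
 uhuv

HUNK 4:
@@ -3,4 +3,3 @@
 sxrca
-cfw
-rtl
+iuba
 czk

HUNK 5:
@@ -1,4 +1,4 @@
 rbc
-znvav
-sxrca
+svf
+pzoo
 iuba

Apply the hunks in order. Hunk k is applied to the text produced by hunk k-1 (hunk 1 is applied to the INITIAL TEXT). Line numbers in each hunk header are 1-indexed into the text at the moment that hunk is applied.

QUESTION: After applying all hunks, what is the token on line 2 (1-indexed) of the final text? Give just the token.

Hunk 1: at line 6 remove [jbwf] add [milas,obq] -> 11 lines: rbc znvav sxrca cfw rtl roen milas obq iig kxtk uhuv
Hunk 2: at line 5 remove [roen,milas] add [czk] -> 10 lines: rbc znvav sxrca cfw rtl czk obq iig kxtk uhuv
Hunk 3: at line 7 remove [iig,kxtk] add [kgvzl,zaooz,ofna] -> 11 lines: rbc znvav sxrca cfw rtl czk obq kgvzl zaooz ofna uhuv
Hunk 4: at line 3 remove [cfw,rtl] add [iuba] -> 10 lines: rbc znvav sxrca iuba czk obq kgvzl zaooz ofna uhuv
Hunk 5: at line 1 remove [znvav,sxrca] add [svf,pzoo] -> 10 lines: rbc svf pzoo iuba czk obq kgvzl zaooz ofna uhuv
Final line 2: svf

Answer: svf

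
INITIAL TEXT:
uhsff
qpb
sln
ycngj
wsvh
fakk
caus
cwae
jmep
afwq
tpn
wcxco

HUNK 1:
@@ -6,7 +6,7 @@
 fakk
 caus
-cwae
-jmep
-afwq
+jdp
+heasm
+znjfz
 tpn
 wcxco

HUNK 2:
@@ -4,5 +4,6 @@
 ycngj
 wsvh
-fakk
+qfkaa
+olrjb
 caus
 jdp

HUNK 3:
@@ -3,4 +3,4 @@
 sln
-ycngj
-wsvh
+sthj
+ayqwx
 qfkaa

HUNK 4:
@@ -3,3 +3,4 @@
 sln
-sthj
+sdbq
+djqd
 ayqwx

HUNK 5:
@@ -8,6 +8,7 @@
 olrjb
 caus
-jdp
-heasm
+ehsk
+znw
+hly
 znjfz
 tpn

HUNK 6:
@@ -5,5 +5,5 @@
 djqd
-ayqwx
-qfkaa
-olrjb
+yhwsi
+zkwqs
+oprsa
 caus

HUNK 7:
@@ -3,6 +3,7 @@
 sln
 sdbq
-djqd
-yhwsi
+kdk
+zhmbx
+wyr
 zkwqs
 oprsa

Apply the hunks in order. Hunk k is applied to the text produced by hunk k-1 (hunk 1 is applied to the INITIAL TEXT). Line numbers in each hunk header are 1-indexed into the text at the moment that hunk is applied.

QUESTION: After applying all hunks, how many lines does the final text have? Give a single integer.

Hunk 1: at line 6 remove [cwae,jmep,afwq] add [jdp,heasm,znjfz] -> 12 lines: uhsff qpb sln ycngj wsvh fakk caus jdp heasm znjfz tpn wcxco
Hunk 2: at line 4 remove [fakk] add [qfkaa,olrjb] -> 13 lines: uhsff qpb sln ycngj wsvh qfkaa olrjb caus jdp heasm znjfz tpn wcxco
Hunk 3: at line 3 remove [ycngj,wsvh] add [sthj,ayqwx] -> 13 lines: uhsff qpb sln sthj ayqwx qfkaa olrjb caus jdp heasm znjfz tpn wcxco
Hunk 4: at line 3 remove [sthj] add [sdbq,djqd] -> 14 lines: uhsff qpb sln sdbq djqd ayqwx qfkaa olrjb caus jdp heasm znjfz tpn wcxco
Hunk 5: at line 8 remove [jdp,heasm] add [ehsk,znw,hly] -> 15 lines: uhsff qpb sln sdbq djqd ayqwx qfkaa olrjb caus ehsk znw hly znjfz tpn wcxco
Hunk 6: at line 5 remove [ayqwx,qfkaa,olrjb] add [yhwsi,zkwqs,oprsa] -> 15 lines: uhsff qpb sln sdbq djqd yhwsi zkwqs oprsa caus ehsk znw hly znjfz tpn wcxco
Hunk 7: at line 3 remove [djqd,yhwsi] add [kdk,zhmbx,wyr] -> 16 lines: uhsff qpb sln sdbq kdk zhmbx wyr zkwqs oprsa caus ehsk znw hly znjfz tpn wcxco
Final line count: 16

Answer: 16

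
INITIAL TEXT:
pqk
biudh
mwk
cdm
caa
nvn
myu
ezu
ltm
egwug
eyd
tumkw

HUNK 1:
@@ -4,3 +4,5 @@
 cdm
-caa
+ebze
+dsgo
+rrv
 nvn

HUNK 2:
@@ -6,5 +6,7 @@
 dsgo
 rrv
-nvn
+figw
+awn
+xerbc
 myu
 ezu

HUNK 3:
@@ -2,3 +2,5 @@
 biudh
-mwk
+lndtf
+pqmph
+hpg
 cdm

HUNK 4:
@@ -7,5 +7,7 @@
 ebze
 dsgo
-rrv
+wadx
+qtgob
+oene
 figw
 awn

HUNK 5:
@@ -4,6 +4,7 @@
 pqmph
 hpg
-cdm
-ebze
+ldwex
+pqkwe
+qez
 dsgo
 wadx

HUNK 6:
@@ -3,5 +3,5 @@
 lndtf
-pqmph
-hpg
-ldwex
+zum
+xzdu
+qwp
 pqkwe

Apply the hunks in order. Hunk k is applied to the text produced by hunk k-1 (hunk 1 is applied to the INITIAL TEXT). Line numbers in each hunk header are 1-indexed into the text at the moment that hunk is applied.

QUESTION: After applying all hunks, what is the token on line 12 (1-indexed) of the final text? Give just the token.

Hunk 1: at line 4 remove [caa] add [ebze,dsgo,rrv] -> 14 lines: pqk biudh mwk cdm ebze dsgo rrv nvn myu ezu ltm egwug eyd tumkw
Hunk 2: at line 6 remove [nvn] add [figw,awn,xerbc] -> 16 lines: pqk biudh mwk cdm ebze dsgo rrv figw awn xerbc myu ezu ltm egwug eyd tumkw
Hunk 3: at line 2 remove [mwk] add [lndtf,pqmph,hpg] -> 18 lines: pqk biudh lndtf pqmph hpg cdm ebze dsgo rrv figw awn xerbc myu ezu ltm egwug eyd tumkw
Hunk 4: at line 7 remove [rrv] add [wadx,qtgob,oene] -> 20 lines: pqk biudh lndtf pqmph hpg cdm ebze dsgo wadx qtgob oene figw awn xerbc myu ezu ltm egwug eyd tumkw
Hunk 5: at line 4 remove [cdm,ebze] add [ldwex,pqkwe,qez] -> 21 lines: pqk biudh lndtf pqmph hpg ldwex pqkwe qez dsgo wadx qtgob oene figw awn xerbc myu ezu ltm egwug eyd tumkw
Hunk 6: at line 3 remove [pqmph,hpg,ldwex] add [zum,xzdu,qwp] -> 21 lines: pqk biudh lndtf zum xzdu qwp pqkwe qez dsgo wadx qtgob oene figw awn xerbc myu ezu ltm egwug eyd tumkw
Final line 12: oene

Answer: oene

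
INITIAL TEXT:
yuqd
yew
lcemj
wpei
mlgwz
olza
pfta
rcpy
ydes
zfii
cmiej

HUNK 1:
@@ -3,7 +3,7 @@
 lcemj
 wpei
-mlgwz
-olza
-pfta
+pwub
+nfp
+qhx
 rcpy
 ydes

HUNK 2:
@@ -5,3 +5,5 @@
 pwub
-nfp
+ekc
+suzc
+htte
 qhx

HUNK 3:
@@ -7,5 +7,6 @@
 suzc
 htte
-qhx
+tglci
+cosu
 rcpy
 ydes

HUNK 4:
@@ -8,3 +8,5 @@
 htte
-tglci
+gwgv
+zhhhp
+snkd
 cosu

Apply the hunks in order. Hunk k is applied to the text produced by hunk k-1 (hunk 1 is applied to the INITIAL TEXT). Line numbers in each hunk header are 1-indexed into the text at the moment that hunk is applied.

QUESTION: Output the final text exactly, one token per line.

Answer: yuqd
yew
lcemj
wpei
pwub
ekc
suzc
htte
gwgv
zhhhp
snkd
cosu
rcpy
ydes
zfii
cmiej

Derivation:
Hunk 1: at line 3 remove [mlgwz,olza,pfta] add [pwub,nfp,qhx] -> 11 lines: yuqd yew lcemj wpei pwub nfp qhx rcpy ydes zfii cmiej
Hunk 2: at line 5 remove [nfp] add [ekc,suzc,htte] -> 13 lines: yuqd yew lcemj wpei pwub ekc suzc htte qhx rcpy ydes zfii cmiej
Hunk 3: at line 7 remove [qhx] add [tglci,cosu] -> 14 lines: yuqd yew lcemj wpei pwub ekc suzc htte tglci cosu rcpy ydes zfii cmiej
Hunk 4: at line 8 remove [tglci] add [gwgv,zhhhp,snkd] -> 16 lines: yuqd yew lcemj wpei pwub ekc suzc htte gwgv zhhhp snkd cosu rcpy ydes zfii cmiej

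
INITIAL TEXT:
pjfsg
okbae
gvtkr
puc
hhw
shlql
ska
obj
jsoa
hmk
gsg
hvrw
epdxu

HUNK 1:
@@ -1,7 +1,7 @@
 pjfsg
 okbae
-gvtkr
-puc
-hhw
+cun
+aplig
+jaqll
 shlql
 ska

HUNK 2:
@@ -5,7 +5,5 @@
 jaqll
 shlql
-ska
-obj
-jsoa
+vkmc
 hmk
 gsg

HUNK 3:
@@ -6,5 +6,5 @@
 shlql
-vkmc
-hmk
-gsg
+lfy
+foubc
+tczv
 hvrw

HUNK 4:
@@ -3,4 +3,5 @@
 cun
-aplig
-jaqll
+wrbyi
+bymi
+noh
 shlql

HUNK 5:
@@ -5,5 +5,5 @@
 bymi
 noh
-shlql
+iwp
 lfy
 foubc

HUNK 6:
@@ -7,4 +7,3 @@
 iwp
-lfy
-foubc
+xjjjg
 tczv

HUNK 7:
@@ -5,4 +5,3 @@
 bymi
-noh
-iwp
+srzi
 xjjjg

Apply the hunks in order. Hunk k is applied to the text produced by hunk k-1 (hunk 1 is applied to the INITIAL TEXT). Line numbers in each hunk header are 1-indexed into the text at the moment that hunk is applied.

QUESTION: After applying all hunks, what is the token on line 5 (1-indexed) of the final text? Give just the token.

Hunk 1: at line 1 remove [gvtkr,puc,hhw] add [cun,aplig,jaqll] -> 13 lines: pjfsg okbae cun aplig jaqll shlql ska obj jsoa hmk gsg hvrw epdxu
Hunk 2: at line 5 remove [ska,obj,jsoa] add [vkmc] -> 11 lines: pjfsg okbae cun aplig jaqll shlql vkmc hmk gsg hvrw epdxu
Hunk 3: at line 6 remove [vkmc,hmk,gsg] add [lfy,foubc,tczv] -> 11 lines: pjfsg okbae cun aplig jaqll shlql lfy foubc tczv hvrw epdxu
Hunk 4: at line 3 remove [aplig,jaqll] add [wrbyi,bymi,noh] -> 12 lines: pjfsg okbae cun wrbyi bymi noh shlql lfy foubc tczv hvrw epdxu
Hunk 5: at line 5 remove [shlql] add [iwp] -> 12 lines: pjfsg okbae cun wrbyi bymi noh iwp lfy foubc tczv hvrw epdxu
Hunk 6: at line 7 remove [lfy,foubc] add [xjjjg] -> 11 lines: pjfsg okbae cun wrbyi bymi noh iwp xjjjg tczv hvrw epdxu
Hunk 7: at line 5 remove [noh,iwp] add [srzi] -> 10 lines: pjfsg okbae cun wrbyi bymi srzi xjjjg tczv hvrw epdxu
Final line 5: bymi

Answer: bymi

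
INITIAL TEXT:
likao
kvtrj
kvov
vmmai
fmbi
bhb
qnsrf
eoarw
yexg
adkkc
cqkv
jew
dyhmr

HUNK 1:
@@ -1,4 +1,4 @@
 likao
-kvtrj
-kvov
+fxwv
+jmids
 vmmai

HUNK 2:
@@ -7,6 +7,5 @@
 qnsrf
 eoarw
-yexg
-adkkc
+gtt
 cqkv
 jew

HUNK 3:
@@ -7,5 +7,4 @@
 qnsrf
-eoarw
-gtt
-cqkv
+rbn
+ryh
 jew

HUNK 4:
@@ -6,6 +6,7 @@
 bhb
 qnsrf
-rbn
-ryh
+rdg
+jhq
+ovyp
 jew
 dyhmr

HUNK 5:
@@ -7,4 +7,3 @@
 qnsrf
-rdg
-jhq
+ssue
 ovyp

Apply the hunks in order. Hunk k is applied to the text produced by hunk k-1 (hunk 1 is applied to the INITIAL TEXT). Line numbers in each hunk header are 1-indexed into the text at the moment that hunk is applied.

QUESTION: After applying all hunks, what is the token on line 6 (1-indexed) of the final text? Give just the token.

Hunk 1: at line 1 remove [kvtrj,kvov] add [fxwv,jmids] -> 13 lines: likao fxwv jmids vmmai fmbi bhb qnsrf eoarw yexg adkkc cqkv jew dyhmr
Hunk 2: at line 7 remove [yexg,adkkc] add [gtt] -> 12 lines: likao fxwv jmids vmmai fmbi bhb qnsrf eoarw gtt cqkv jew dyhmr
Hunk 3: at line 7 remove [eoarw,gtt,cqkv] add [rbn,ryh] -> 11 lines: likao fxwv jmids vmmai fmbi bhb qnsrf rbn ryh jew dyhmr
Hunk 4: at line 6 remove [rbn,ryh] add [rdg,jhq,ovyp] -> 12 lines: likao fxwv jmids vmmai fmbi bhb qnsrf rdg jhq ovyp jew dyhmr
Hunk 5: at line 7 remove [rdg,jhq] add [ssue] -> 11 lines: likao fxwv jmids vmmai fmbi bhb qnsrf ssue ovyp jew dyhmr
Final line 6: bhb

Answer: bhb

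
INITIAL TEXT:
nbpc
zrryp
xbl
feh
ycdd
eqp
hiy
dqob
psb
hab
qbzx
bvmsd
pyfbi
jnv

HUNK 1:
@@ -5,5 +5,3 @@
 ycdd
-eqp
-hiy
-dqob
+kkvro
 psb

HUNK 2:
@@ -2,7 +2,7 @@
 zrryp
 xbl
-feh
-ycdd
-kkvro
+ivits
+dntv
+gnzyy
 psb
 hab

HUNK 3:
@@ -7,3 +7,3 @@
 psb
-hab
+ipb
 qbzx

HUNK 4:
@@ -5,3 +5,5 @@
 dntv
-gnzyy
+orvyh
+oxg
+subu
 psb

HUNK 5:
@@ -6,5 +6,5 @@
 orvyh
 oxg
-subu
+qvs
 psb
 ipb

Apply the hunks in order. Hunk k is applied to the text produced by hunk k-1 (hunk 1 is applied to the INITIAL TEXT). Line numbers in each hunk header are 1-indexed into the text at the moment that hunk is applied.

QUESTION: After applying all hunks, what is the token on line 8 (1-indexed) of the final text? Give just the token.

Hunk 1: at line 5 remove [eqp,hiy,dqob] add [kkvro] -> 12 lines: nbpc zrryp xbl feh ycdd kkvro psb hab qbzx bvmsd pyfbi jnv
Hunk 2: at line 2 remove [feh,ycdd,kkvro] add [ivits,dntv,gnzyy] -> 12 lines: nbpc zrryp xbl ivits dntv gnzyy psb hab qbzx bvmsd pyfbi jnv
Hunk 3: at line 7 remove [hab] add [ipb] -> 12 lines: nbpc zrryp xbl ivits dntv gnzyy psb ipb qbzx bvmsd pyfbi jnv
Hunk 4: at line 5 remove [gnzyy] add [orvyh,oxg,subu] -> 14 lines: nbpc zrryp xbl ivits dntv orvyh oxg subu psb ipb qbzx bvmsd pyfbi jnv
Hunk 5: at line 6 remove [subu] add [qvs] -> 14 lines: nbpc zrryp xbl ivits dntv orvyh oxg qvs psb ipb qbzx bvmsd pyfbi jnv
Final line 8: qvs

Answer: qvs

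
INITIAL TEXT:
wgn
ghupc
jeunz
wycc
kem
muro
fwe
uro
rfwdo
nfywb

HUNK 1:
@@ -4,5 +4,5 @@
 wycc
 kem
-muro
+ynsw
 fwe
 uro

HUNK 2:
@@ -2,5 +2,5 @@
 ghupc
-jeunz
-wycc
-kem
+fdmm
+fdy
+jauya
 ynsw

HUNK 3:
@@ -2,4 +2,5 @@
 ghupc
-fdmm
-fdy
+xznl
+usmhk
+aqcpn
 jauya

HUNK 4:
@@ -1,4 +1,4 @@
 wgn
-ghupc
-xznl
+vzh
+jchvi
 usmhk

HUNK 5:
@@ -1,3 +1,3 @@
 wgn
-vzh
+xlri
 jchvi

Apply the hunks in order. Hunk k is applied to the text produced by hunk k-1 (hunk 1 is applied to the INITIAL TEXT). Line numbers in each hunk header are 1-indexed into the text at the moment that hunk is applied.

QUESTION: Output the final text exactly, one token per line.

Answer: wgn
xlri
jchvi
usmhk
aqcpn
jauya
ynsw
fwe
uro
rfwdo
nfywb

Derivation:
Hunk 1: at line 4 remove [muro] add [ynsw] -> 10 lines: wgn ghupc jeunz wycc kem ynsw fwe uro rfwdo nfywb
Hunk 2: at line 2 remove [jeunz,wycc,kem] add [fdmm,fdy,jauya] -> 10 lines: wgn ghupc fdmm fdy jauya ynsw fwe uro rfwdo nfywb
Hunk 3: at line 2 remove [fdmm,fdy] add [xznl,usmhk,aqcpn] -> 11 lines: wgn ghupc xznl usmhk aqcpn jauya ynsw fwe uro rfwdo nfywb
Hunk 4: at line 1 remove [ghupc,xznl] add [vzh,jchvi] -> 11 lines: wgn vzh jchvi usmhk aqcpn jauya ynsw fwe uro rfwdo nfywb
Hunk 5: at line 1 remove [vzh] add [xlri] -> 11 lines: wgn xlri jchvi usmhk aqcpn jauya ynsw fwe uro rfwdo nfywb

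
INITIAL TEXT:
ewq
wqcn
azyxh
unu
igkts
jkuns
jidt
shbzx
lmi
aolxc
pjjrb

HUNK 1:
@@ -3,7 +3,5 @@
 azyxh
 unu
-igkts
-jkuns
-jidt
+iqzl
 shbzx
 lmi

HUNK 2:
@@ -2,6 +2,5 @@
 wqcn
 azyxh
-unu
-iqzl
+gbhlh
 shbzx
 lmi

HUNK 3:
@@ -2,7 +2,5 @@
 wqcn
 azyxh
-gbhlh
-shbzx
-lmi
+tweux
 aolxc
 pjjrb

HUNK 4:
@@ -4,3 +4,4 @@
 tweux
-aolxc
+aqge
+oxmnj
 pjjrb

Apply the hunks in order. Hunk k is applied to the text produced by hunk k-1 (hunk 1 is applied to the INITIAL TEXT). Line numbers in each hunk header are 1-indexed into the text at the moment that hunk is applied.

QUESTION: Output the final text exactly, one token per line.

Hunk 1: at line 3 remove [igkts,jkuns,jidt] add [iqzl] -> 9 lines: ewq wqcn azyxh unu iqzl shbzx lmi aolxc pjjrb
Hunk 2: at line 2 remove [unu,iqzl] add [gbhlh] -> 8 lines: ewq wqcn azyxh gbhlh shbzx lmi aolxc pjjrb
Hunk 3: at line 2 remove [gbhlh,shbzx,lmi] add [tweux] -> 6 lines: ewq wqcn azyxh tweux aolxc pjjrb
Hunk 4: at line 4 remove [aolxc] add [aqge,oxmnj] -> 7 lines: ewq wqcn azyxh tweux aqge oxmnj pjjrb

Answer: ewq
wqcn
azyxh
tweux
aqge
oxmnj
pjjrb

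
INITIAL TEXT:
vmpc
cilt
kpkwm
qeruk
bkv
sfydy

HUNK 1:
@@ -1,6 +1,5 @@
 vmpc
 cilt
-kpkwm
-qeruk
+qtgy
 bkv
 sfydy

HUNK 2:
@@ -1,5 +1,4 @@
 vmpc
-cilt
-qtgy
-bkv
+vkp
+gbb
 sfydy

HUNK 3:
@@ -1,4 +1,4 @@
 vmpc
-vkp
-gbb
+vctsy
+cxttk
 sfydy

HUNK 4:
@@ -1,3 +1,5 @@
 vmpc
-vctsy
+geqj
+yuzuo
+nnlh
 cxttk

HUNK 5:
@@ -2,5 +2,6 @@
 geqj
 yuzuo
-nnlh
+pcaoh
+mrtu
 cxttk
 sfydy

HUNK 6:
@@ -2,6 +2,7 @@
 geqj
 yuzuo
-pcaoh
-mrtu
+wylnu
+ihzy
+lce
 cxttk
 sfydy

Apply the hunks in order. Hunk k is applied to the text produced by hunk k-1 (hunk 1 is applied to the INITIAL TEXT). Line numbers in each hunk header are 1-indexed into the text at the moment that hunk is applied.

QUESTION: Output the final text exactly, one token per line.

Hunk 1: at line 1 remove [kpkwm,qeruk] add [qtgy] -> 5 lines: vmpc cilt qtgy bkv sfydy
Hunk 2: at line 1 remove [cilt,qtgy,bkv] add [vkp,gbb] -> 4 lines: vmpc vkp gbb sfydy
Hunk 3: at line 1 remove [vkp,gbb] add [vctsy,cxttk] -> 4 lines: vmpc vctsy cxttk sfydy
Hunk 4: at line 1 remove [vctsy] add [geqj,yuzuo,nnlh] -> 6 lines: vmpc geqj yuzuo nnlh cxttk sfydy
Hunk 5: at line 2 remove [nnlh] add [pcaoh,mrtu] -> 7 lines: vmpc geqj yuzuo pcaoh mrtu cxttk sfydy
Hunk 6: at line 2 remove [pcaoh,mrtu] add [wylnu,ihzy,lce] -> 8 lines: vmpc geqj yuzuo wylnu ihzy lce cxttk sfydy

Answer: vmpc
geqj
yuzuo
wylnu
ihzy
lce
cxttk
sfydy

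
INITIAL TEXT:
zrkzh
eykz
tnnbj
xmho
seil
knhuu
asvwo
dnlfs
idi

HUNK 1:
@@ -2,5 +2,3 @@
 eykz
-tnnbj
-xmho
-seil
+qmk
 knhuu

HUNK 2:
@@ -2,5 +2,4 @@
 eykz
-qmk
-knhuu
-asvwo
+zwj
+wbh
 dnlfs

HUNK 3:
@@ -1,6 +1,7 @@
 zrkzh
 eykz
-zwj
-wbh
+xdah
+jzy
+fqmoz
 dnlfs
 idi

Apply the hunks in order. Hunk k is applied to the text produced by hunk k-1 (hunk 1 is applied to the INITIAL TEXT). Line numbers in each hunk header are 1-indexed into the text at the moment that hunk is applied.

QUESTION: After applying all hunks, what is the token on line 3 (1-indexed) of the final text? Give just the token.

Hunk 1: at line 2 remove [tnnbj,xmho,seil] add [qmk] -> 7 lines: zrkzh eykz qmk knhuu asvwo dnlfs idi
Hunk 2: at line 2 remove [qmk,knhuu,asvwo] add [zwj,wbh] -> 6 lines: zrkzh eykz zwj wbh dnlfs idi
Hunk 3: at line 1 remove [zwj,wbh] add [xdah,jzy,fqmoz] -> 7 lines: zrkzh eykz xdah jzy fqmoz dnlfs idi
Final line 3: xdah

Answer: xdah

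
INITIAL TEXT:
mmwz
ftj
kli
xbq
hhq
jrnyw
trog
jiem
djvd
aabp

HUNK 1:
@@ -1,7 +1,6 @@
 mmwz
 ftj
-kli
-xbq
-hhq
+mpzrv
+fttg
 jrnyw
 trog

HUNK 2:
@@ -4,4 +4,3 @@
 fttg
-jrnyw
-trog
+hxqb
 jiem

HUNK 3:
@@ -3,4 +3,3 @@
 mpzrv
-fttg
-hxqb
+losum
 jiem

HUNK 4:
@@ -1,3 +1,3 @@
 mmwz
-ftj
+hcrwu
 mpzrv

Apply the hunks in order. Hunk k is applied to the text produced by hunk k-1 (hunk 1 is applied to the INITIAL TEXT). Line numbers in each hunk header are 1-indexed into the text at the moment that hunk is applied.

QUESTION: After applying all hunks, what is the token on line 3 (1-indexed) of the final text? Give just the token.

Answer: mpzrv

Derivation:
Hunk 1: at line 1 remove [kli,xbq,hhq] add [mpzrv,fttg] -> 9 lines: mmwz ftj mpzrv fttg jrnyw trog jiem djvd aabp
Hunk 2: at line 4 remove [jrnyw,trog] add [hxqb] -> 8 lines: mmwz ftj mpzrv fttg hxqb jiem djvd aabp
Hunk 3: at line 3 remove [fttg,hxqb] add [losum] -> 7 lines: mmwz ftj mpzrv losum jiem djvd aabp
Hunk 4: at line 1 remove [ftj] add [hcrwu] -> 7 lines: mmwz hcrwu mpzrv losum jiem djvd aabp
Final line 3: mpzrv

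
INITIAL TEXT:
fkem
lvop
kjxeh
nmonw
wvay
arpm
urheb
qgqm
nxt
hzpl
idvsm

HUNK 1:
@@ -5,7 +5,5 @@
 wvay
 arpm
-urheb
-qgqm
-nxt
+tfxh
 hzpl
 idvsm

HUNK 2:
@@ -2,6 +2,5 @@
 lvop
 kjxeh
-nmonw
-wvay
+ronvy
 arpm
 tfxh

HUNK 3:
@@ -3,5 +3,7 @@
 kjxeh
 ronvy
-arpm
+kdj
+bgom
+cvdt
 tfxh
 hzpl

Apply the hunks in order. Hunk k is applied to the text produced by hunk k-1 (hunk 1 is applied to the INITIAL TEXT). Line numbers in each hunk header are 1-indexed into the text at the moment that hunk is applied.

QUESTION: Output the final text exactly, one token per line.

Hunk 1: at line 5 remove [urheb,qgqm,nxt] add [tfxh] -> 9 lines: fkem lvop kjxeh nmonw wvay arpm tfxh hzpl idvsm
Hunk 2: at line 2 remove [nmonw,wvay] add [ronvy] -> 8 lines: fkem lvop kjxeh ronvy arpm tfxh hzpl idvsm
Hunk 3: at line 3 remove [arpm] add [kdj,bgom,cvdt] -> 10 lines: fkem lvop kjxeh ronvy kdj bgom cvdt tfxh hzpl idvsm

Answer: fkem
lvop
kjxeh
ronvy
kdj
bgom
cvdt
tfxh
hzpl
idvsm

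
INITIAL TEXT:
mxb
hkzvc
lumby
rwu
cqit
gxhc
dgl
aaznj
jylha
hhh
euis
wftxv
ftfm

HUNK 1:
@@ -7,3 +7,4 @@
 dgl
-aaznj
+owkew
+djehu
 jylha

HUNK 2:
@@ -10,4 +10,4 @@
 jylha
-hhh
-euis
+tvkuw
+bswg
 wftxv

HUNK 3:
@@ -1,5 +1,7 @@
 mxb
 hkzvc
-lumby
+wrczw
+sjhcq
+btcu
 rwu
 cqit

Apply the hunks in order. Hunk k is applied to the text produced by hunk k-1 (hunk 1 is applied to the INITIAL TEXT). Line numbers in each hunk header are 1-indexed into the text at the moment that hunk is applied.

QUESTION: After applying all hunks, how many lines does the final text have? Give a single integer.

Answer: 16

Derivation:
Hunk 1: at line 7 remove [aaznj] add [owkew,djehu] -> 14 lines: mxb hkzvc lumby rwu cqit gxhc dgl owkew djehu jylha hhh euis wftxv ftfm
Hunk 2: at line 10 remove [hhh,euis] add [tvkuw,bswg] -> 14 lines: mxb hkzvc lumby rwu cqit gxhc dgl owkew djehu jylha tvkuw bswg wftxv ftfm
Hunk 3: at line 1 remove [lumby] add [wrczw,sjhcq,btcu] -> 16 lines: mxb hkzvc wrczw sjhcq btcu rwu cqit gxhc dgl owkew djehu jylha tvkuw bswg wftxv ftfm
Final line count: 16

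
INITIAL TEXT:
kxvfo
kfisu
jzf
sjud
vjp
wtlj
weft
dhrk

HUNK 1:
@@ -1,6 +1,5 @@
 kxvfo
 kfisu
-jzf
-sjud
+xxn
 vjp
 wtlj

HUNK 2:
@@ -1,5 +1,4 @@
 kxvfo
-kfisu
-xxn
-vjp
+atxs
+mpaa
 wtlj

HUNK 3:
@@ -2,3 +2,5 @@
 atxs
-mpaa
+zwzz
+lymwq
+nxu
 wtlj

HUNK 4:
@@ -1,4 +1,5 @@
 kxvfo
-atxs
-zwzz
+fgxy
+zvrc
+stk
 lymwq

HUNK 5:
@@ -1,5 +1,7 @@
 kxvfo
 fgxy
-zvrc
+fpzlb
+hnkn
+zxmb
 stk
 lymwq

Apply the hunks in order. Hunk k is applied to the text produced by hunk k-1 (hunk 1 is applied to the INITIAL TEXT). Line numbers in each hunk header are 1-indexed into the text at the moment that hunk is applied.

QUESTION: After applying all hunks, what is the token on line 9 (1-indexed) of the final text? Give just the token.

Answer: wtlj

Derivation:
Hunk 1: at line 1 remove [jzf,sjud] add [xxn] -> 7 lines: kxvfo kfisu xxn vjp wtlj weft dhrk
Hunk 2: at line 1 remove [kfisu,xxn,vjp] add [atxs,mpaa] -> 6 lines: kxvfo atxs mpaa wtlj weft dhrk
Hunk 3: at line 2 remove [mpaa] add [zwzz,lymwq,nxu] -> 8 lines: kxvfo atxs zwzz lymwq nxu wtlj weft dhrk
Hunk 4: at line 1 remove [atxs,zwzz] add [fgxy,zvrc,stk] -> 9 lines: kxvfo fgxy zvrc stk lymwq nxu wtlj weft dhrk
Hunk 5: at line 1 remove [zvrc] add [fpzlb,hnkn,zxmb] -> 11 lines: kxvfo fgxy fpzlb hnkn zxmb stk lymwq nxu wtlj weft dhrk
Final line 9: wtlj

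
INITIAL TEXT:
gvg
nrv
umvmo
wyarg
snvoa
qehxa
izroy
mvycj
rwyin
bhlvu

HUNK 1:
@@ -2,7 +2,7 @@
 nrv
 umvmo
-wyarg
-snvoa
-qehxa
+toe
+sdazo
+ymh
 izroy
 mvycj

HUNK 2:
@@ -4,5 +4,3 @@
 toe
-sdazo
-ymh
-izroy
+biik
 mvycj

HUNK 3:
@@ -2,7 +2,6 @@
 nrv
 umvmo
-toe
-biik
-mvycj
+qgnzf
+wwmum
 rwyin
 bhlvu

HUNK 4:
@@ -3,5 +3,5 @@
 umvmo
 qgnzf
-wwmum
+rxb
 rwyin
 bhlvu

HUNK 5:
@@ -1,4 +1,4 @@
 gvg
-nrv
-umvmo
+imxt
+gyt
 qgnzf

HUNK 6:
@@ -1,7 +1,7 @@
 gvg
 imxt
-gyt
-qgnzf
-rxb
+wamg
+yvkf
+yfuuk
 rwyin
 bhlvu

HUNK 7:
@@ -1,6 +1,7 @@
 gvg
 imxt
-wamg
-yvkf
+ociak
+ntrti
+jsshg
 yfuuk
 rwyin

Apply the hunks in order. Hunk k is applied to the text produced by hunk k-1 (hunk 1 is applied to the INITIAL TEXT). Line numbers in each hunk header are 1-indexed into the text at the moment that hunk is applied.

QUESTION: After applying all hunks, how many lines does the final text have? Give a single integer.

Answer: 8

Derivation:
Hunk 1: at line 2 remove [wyarg,snvoa,qehxa] add [toe,sdazo,ymh] -> 10 lines: gvg nrv umvmo toe sdazo ymh izroy mvycj rwyin bhlvu
Hunk 2: at line 4 remove [sdazo,ymh,izroy] add [biik] -> 8 lines: gvg nrv umvmo toe biik mvycj rwyin bhlvu
Hunk 3: at line 2 remove [toe,biik,mvycj] add [qgnzf,wwmum] -> 7 lines: gvg nrv umvmo qgnzf wwmum rwyin bhlvu
Hunk 4: at line 3 remove [wwmum] add [rxb] -> 7 lines: gvg nrv umvmo qgnzf rxb rwyin bhlvu
Hunk 5: at line 1 remove [nrv,umvmo] add [imxt,gyt] -> 7 lines: gvg imxt gyt qgnzf rxb rwyin bhlvu
Hunk 6: at line 1 remove [gyt,qgnzf,rxb] add [wamg,yvkf,yfuuk] -> 7 lines: gvg imxt wamg yvkf yfuuk rwyin bhlvu
Hunk 7: at line 1 remove [wamg,yvkf] add [ociak,ntrti,jsshg] -> 8 lines: gvg imxt ociak ntrti jsshg yfuuk rwyin bhlvu
Final line count: 8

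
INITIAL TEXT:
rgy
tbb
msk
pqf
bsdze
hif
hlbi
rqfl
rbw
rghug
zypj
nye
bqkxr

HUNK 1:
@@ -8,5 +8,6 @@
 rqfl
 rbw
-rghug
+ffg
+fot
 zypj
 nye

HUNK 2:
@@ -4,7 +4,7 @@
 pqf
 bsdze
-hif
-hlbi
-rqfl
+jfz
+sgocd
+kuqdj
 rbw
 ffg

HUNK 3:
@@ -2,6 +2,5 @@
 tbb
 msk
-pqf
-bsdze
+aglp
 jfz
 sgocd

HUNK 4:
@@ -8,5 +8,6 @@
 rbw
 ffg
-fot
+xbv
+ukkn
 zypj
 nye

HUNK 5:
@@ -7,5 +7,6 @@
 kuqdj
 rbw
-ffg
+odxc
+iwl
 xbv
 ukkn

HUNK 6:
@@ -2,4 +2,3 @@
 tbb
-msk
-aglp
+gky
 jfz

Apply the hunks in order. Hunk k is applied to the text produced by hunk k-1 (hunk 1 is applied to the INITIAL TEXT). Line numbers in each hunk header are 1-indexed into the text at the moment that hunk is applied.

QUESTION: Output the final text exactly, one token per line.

Hunk 1: at line 8 remove [rghug] add [ffg,fot] -> 14 lines: rgy tbb msk pqf bsdze hif hlbi rqfl rbw ffg fot zypj nye bqkxr
Hunk 2: at line 4 remove [hif,hlbi,rqfl] add [jfz,sgocd,kuqdj] -> 14 lines: rgy tbb msk pqf bsdze jfz sgocd kuqdj rbw ffg fot zypj nye bqkxr
Hunk 3: at line 2 remove [pqf,bsdze] add [aglp] -> 13 lines: rgy tbb msk aglp jfz sgocd kuqdj rbw ffg fot zypj nye bqkxr
Hunk 4: at line 8 remove [fot] add [xbv,ukkn] -> 14 lines: rgy tbb msk aglp jfz sgocd kuqdj rbw ffg xbv ukkn zypj nye bqkxr
Hunk 5: at line 7 remove [ffg] add [odxc,iwl] -> 15 lines: rgy tbb msk aglp jfz sgocd kuqdj rbw odxc iwl xbv ukkn zypj nye bqkxr
Hunk 6: at line 2 remove [msk,aglp] add [gky] -> 14 lines: rgy tbb gky jfz sgocd kuqdj rbw odxc iwl xbv ukkn zypj nye bqkxr

Answer: rgy
tbb
gky
jfz
sgocd
kuqdj
rbw
odxc
iwl
xbv
ukkn
zypj
nye
bqkxr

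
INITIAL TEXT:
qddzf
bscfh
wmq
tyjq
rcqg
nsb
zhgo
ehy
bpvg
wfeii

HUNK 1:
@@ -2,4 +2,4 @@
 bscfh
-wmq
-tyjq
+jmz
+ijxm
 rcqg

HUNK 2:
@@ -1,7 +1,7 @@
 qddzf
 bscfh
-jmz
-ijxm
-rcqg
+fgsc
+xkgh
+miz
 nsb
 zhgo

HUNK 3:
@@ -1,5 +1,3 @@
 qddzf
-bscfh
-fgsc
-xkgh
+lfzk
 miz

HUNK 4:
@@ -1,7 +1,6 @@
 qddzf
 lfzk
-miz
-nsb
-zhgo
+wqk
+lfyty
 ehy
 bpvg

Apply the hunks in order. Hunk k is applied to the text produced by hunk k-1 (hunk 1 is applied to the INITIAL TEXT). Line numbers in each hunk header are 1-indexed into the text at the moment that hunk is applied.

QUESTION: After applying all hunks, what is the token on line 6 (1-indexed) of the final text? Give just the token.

Hunk 1: at line 2 remove [wmq,tyjq] add [jmz,ijxm] -> 10 lines: qddzf bscfh jmz ijxm rcqg nsb zhgo ehy bpvg wfeii
Hunk 2: at line 1 remove [jmz,ijxm,rcqg] add [fgsc,xkgh,miz] -> 10 lines: qddzf bscfh fgsc xkgh miz nsb zhgo ehy bpvg wfeii
Hunk 3: at line 1 remove [bscfh,fgsc,xkgh] add [lfzk] -> 8 lines: qddzf lfzk miz nsb zhgo ehy bpvg wfeii
Hunk 4: at line 1 remove [miz,nsb,zhgo] add [wqk,lfyty] -> 7 lines: qddzf lfzk wqk lfyty ehy bpvg wfeii
Final line 6: bpvg

Answer: bpvg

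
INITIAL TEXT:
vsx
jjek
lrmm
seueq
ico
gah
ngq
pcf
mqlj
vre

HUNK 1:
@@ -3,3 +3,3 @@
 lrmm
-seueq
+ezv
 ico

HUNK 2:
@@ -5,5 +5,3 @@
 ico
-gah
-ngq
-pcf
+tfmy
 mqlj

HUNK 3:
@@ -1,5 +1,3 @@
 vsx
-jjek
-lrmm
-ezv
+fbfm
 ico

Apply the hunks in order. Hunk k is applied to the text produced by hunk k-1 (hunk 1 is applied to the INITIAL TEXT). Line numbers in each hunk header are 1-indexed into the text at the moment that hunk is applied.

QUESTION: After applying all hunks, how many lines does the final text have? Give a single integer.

Hunk 1: at line 3 remove [seueq] add [ezv] -> 10 lines: vsx jjek lrmm ezv ico gah ngq pcf mqlj vre
Hunk 2: at line 5 remove [gah,ngq,pcf] add [tfmy] -> 8 lines: vsx jjek lrmm ezv ico tfmy mqlj vre
Hunk 3: at line 1 remove [jjek,lrmm,ezv] add [fbfm] -> 6 lines: vsx fbfm ico tfmy mqlj vre
Final line count: 6

Answer: 6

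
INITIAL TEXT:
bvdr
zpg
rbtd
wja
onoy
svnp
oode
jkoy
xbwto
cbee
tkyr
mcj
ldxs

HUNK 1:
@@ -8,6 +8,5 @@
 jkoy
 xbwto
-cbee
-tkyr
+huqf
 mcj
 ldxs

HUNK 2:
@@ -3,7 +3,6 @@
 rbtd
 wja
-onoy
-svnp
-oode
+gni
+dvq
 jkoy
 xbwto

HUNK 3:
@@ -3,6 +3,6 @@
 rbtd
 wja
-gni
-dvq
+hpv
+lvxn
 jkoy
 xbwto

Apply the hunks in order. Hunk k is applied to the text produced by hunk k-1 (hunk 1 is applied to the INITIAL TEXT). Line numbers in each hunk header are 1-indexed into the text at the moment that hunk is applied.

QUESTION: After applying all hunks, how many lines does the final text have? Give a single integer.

Answer: 11

Derivation:
Hunk 1: at line 8 remove [cbee,tkyr] add [huqf] -> 12 lines: bvdr zpg rbtd wja onoy svnp oode jkoy xbwto huqf mcj ldxs
Hunk 2: at line 3 remove [onoy,svnp,oode] add [gni,dvq] -> 11 lines: bvdr zpg rbtd wja gni dvq jkoy xbwto huqf mcj ldxs
Hunk 3: at line 3 remove [gni,dvq] add [hpv,lvxn] -> 11 lines: bvdr zpg rbtd wja hpv lvxn jkoy xbwto huqf mcj ldxs
Final line count: 11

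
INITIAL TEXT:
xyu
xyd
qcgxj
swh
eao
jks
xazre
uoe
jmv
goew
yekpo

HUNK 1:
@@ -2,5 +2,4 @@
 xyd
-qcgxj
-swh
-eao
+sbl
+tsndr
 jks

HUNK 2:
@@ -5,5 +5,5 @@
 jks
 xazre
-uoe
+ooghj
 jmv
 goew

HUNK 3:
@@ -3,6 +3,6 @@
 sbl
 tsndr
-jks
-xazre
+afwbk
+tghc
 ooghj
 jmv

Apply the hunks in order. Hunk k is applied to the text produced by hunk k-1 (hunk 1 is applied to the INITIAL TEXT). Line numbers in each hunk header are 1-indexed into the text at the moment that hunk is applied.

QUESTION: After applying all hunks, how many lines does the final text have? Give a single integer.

Answer: 10

Derivation:
Hunk 1: at line 2 remove [qcgxj,swh,eao] add [sbl,tsndr] -> 10 lines: xyu xyd sbl tsndr jks xazre uoe jmv goew yekpo
Hunk 2: at line 5 remove [uoe] add [ooghj] -> 10 lines: xyu xyd sbl tsndr jks xazre ooghj jmv goew yekpo
Hunk 3: at line 3 remove [jks,xazre] add [afwbk,tghc] -> 10 lines: xyu xyd sbl tsndr afwbk tghc ooghj jmv goew yekpo
Final line count: 10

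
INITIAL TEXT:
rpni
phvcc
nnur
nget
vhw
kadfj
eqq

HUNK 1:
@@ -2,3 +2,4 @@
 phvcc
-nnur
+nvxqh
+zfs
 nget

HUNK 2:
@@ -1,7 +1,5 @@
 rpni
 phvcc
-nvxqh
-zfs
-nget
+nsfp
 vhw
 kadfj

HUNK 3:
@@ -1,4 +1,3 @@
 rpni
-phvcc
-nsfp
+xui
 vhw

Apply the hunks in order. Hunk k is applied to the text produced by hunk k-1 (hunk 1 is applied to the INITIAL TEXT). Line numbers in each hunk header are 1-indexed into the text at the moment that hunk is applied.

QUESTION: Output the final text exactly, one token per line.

Answer: rpni
xui
vhw
kadfj
eqq

Derivation:
Hunk 1: at line 2 remove [nnur] add [nvxqh,zfs] -> 8 lines: rpni phvcc nvxqh zfs nget vhw kadfj eqq
Hunk 2: at line 1 remove [nvxqh,zfs,nget] add [nsfp] -> 6 lines: rpni phvcc nsfp vhw kadfj eqq
Hunk 3: at line 1 remove [phvcc,nsfp] add [xui] -> 5 lines: rpni xui vhw kadfj eqq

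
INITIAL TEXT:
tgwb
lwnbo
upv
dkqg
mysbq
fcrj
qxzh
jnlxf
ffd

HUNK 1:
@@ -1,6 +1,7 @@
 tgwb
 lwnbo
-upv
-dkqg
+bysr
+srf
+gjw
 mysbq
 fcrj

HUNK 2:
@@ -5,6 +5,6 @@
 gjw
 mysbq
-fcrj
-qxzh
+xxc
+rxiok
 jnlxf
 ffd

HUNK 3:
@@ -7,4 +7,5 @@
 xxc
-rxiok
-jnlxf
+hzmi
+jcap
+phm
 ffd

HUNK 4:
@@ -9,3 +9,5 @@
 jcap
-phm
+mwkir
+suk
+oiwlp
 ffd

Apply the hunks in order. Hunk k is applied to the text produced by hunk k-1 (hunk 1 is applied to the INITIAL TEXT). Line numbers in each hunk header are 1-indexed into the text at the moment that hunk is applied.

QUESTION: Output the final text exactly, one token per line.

Hunk 1: at line 1 remove [upv,dkqg] add [bysr,srf,gjw] -> 10 lines: tgwb lwnbo bysr srf gjw mysbq fcrj qxzh jnlxf ffd
Hunk 2: at line 5 remove [fcrj,qxzh] add [xxc,rxiok] -> 10 lines: tgwb lwnbo bysr srf gjw mysbq xxc rxiok jnlxf ffd
Hunk 3: at line 7 remove [rxiok,jnlxf] add [hzmi,jcap,phm] -> 11 lines: tgwb lwnbo bysr srf gjw mysbq xxc hzmi jcap phm ffd
Hunk 4: at line 9 remove [phm] add [mwkir,suk,oiwlp] -> 13 lines: tgwb lwnbo bysr srf gjw mysbq xxc hzmi jcap mwkir suk oiwlp ffd

Answer: tgwb
lwnbo
bysr
srf
gjw
mysbq
xxc
hzmi
jcap
mwkir
suk
oiwlp
ffd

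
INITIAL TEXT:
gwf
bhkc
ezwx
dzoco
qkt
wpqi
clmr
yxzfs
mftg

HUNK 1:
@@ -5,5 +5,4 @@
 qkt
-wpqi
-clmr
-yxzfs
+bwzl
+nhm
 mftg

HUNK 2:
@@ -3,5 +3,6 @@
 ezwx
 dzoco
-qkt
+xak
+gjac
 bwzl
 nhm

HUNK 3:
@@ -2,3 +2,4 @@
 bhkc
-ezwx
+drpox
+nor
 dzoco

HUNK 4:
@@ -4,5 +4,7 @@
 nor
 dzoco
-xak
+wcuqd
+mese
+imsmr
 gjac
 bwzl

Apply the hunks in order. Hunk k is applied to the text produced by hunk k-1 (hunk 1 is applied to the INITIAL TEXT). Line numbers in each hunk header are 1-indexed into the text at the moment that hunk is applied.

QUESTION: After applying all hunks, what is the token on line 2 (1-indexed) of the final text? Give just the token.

Answer: bhkc

Derivation:
Hunk 1: at line 5 remove [wpqi,clmr,yxzfs] add [bwzl,nhm] -> 8 lines: gwf bhkc ezwx dzoco qkt bwzl nhm mftg
Hunk 2: at line 3 remove [qkt] add [xak,gjac] -> 9 lines: gwf bhkc ezwx dzoco xak gjac bwzl nhm mftg
Hunk 3: at line 2 remove [ezwx] add [drpox,nor] -> 10 lines: gwf bhkc drpox nor dzoco xak gjac bwzl nhm mftg
Hunk 4: at line 4 remove [xak] add [wcuqd,mese,imsmr] -> 12 lines: gwf bhkc drpox nor dzoco wcuqd mese imsmr gjac bwzl nhm mftg
Final line 2: bhkc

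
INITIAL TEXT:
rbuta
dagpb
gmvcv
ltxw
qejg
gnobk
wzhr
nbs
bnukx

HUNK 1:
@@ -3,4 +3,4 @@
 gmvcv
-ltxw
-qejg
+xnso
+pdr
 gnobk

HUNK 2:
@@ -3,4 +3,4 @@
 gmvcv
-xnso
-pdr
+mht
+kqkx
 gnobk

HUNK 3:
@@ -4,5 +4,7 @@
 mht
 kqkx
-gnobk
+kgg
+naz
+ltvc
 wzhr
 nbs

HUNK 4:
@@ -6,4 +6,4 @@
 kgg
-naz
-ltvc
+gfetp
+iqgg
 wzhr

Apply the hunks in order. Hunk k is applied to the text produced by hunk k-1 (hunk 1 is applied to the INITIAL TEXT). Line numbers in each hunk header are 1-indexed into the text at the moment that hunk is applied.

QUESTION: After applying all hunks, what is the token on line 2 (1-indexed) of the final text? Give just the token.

Hunk 1: at line 3 remove [ltxw,qejg] add [xnso,pdr] -> 9 lines: rbuta dagpb gmvcv xnso pdr gnobk wzhr nbs bnukx
Hunk 2: at line 3 remove [xnso,pdr] add [mht,kqkx] -> 9 lines: rbuta dagpb gmvcv mht kqkx gnobk wzhr nbs bnukx
Hunk 3: at line 4 remove [gnobk] add [kgg,naz,ltvc] -> 11 lines: rbuta dagpb gmvcv mht kqkx kgg naz ltvc wzhr nbs bnukx
Hunk 4: at line 6 remove [naz,ltvc] add [gfetp,iqgg] -> 11 lines: rbuta dagpb gmvcv mht kqkx kgg gfetp iqgg wzhr nbs bnukx
Final line 2: dagpb

Answer: dagpb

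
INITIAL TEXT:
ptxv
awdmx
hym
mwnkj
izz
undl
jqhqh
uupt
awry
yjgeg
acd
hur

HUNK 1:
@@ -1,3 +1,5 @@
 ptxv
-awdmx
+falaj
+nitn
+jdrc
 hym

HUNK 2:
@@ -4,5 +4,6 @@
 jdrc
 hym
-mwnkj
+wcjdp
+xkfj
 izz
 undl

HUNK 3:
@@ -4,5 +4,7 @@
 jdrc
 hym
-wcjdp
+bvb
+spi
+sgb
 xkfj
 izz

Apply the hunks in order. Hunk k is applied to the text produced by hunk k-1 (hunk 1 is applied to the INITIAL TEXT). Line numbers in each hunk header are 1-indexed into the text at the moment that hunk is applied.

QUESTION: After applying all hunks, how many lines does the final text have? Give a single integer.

Hunk 1: at line 1 remove [awdmx] add [falaj,nitn,jdrc] -> 14 lines: ptxv falaj nitn jdrc hym mwnkj izz undl jqhqh uupt awry yjgeg acd hur
Hunk 2: at line 4 remove [mwnkj] add [wcjdp,xkfj] -> 15 lines: ptxv falaj nitn jdrc hym wcjdp xkfj izz undl jqhqh uupt awry yjgeg acd hur
Hunk 3: at line 4 remove [wcjdp] add [bvb,spi,sgb] -> 17 lines: ptxv falaj nitn jdrc hym bvb spi sgb xkfj izz undl jqhqh uupt awry yjgeg acd hur
Final line count: 17

Answer: 17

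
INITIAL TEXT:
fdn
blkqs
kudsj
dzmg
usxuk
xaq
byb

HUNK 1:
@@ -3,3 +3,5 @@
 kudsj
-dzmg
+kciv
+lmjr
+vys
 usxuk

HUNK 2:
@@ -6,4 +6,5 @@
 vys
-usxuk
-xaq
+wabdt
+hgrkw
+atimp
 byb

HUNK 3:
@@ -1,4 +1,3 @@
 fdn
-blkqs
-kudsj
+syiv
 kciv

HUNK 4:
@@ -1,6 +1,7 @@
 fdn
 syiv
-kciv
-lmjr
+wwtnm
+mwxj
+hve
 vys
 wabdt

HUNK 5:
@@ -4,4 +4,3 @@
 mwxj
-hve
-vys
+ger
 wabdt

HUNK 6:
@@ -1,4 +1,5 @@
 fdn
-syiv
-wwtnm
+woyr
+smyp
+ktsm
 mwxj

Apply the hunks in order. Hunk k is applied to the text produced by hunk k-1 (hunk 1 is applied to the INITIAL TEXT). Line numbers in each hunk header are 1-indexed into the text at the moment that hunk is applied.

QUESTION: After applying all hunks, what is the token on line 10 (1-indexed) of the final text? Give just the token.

Answer: byb

Derivation:
Hunk 1: at line 3 remove [dzmg] add [kciv,lmjr,vys] -> 9 lines: fdn blkqs kudsj kciv lmjr vys usxuk xaq byb
Hunk 2: at line 6 remove [usxuk,xaq] add [wabdt,hgrkw,atimp] -> 10 lines: fdn blkqs kudsj kciv lmjr vys wabdt hgrkw atimp byb
Hunk 3: at line 1 remove [blkqs,kudsj] add [syiv] -> 9 lines: fdn syiv kciv lmjr vys wabdt hgrkw atimp byb
Hunk 4: at line 1 remove [kciv,lmjr] add [wwtnm,mwxj,hve] -> 10 lines: fdn syiv wwtnm mwxj hve vys wabdt hgrkw atimp byb
Hunk 5: at line 4 remove [hve,vys] add [ger] -> 9 lines: fdn syiv wwtnm mwxj ger wabdt hgrkw atimp byb
Hunk 6: at line 1 remove [syiv,wwtnm] add [woyr,smyp,ktsm] -> 10 lines: fdn woyr smyp ktsm mwxj ger wabdt hgrkw atimp byb
Final line 10: byb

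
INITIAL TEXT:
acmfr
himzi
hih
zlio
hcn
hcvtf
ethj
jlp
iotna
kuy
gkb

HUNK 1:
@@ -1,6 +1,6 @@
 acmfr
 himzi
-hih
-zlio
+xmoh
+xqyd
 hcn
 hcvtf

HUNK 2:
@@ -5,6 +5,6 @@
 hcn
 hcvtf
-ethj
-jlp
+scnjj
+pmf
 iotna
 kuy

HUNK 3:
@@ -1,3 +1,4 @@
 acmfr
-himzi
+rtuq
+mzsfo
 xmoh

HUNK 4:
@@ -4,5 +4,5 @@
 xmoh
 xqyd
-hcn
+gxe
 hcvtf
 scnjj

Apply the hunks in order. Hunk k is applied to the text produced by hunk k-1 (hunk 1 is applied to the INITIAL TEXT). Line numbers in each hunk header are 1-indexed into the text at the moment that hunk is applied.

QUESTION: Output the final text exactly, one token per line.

Hunk 1: at line 1 remove [hih,zlio] add [xmoh,xqyd] -> 11 lines: acmfr himzi xmoh xqyd hcn hcvtf ethj jlp iotna kuy gkb
Hunk 2: at line 5 remove [ethj,jlp] add [scnjj,pmf] -> 11 lines: acmfr himzi xmoh xqyd hcn hcvtf scnjj pmf iotna kuy gkb
Hunk 3: at line 1 remove [himzi] add [rtuq,mzsfo] -> 12 lines: acmfr rtuq mzsfo xmoh xqyd hcn hcvtf scnjj pmf iotna kuy gkb
Hunk 4: at line 4 remove [hcn] add [gxe] -> 12 lines: acmfr rtuq mzsfo xmoh xqyd gxe hcvtf scnjj pmf iotna kuy gkb

Answer: acmfr
rtuq
mzsfo
xmoh
xqyd
gxe
hcvtf
scnjj
pmf
iotna
kuy
gkb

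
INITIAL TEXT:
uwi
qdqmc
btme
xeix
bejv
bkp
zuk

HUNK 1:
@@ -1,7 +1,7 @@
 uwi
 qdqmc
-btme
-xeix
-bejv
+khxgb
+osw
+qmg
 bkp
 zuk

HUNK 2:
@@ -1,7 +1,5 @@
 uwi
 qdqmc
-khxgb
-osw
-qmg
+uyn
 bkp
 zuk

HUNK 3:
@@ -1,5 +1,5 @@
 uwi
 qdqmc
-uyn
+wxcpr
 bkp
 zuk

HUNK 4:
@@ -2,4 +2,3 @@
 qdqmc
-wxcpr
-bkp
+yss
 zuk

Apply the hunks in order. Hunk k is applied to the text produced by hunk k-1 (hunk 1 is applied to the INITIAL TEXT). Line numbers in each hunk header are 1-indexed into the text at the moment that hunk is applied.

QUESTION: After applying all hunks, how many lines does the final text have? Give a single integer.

Answer: 4

Derivation:
Hunk 1: at line 1 remove [btme,xeix,bejv] add [khxgb,osw,qmg] -> 7 lines: uwi qdqmc khxgb osw qmg bkp zuk
Hunk 2: at line 1 remove [khxgb,osw,qmg] add [uyn] -> 5 lines: uwi qdqmc uyn bkp zuk
Hunk 3: at line 1 remove [uyn] add [wxcpr] -> 5 lines: uwi qdqmc wxcpr bkp zuk
Hunk 4: at line 2 remove [wxcpr,bkp] add [yss] -> 4 lines: uwi qdqmc yss zuk
Final line count: 4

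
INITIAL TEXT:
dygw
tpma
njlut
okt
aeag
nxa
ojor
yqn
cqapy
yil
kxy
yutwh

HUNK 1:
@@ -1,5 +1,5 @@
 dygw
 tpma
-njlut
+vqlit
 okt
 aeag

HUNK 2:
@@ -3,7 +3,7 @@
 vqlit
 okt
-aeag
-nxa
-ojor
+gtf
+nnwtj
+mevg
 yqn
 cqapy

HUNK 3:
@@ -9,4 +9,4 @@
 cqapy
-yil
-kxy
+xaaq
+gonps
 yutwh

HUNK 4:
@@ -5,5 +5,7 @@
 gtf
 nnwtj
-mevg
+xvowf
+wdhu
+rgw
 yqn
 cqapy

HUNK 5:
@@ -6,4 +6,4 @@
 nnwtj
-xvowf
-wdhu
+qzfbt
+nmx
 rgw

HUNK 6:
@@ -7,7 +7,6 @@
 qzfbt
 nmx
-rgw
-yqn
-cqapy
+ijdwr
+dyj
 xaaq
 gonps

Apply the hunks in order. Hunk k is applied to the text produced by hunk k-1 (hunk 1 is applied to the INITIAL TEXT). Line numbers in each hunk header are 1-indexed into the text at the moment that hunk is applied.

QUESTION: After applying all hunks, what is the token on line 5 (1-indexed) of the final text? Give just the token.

Answer: gtf

Derivation:
Hunk 1: at line 1 remove [njlut] add [vqlit] -> 12 lines: dygw tpma vqlit okt aeag nxa ojor yqn cqapy yil kxy yutwh
Hunk 2: at line 3 remove [aeag,nxa,ojor] add [gtf,nnwtj,mevg] -> 12 lines: dygw tpma vqlit okt gtf nnwtj mevg yqn cqapy yil kxy yutwh
Hunk 3: at line 9 remove [yil,kxy] add [xaaq,gonps] -> 12 lines: dygw tpma vqlit okt gtf nnwtj mevg yqn cqapy xaaq gonps yutwh
Hunk 4: at line 5 remove [mevg] add [xvowf,wdhu,rgw] -> 14 lines: dygw tpma vqlit okt gtf nnwtj xvowf wdhu rgw yqn cqapy xaaq gonps yutwh
Hunk 5: at line 6 remove [xvowf,wdhu] add [qzfbt,nmx] -> 14 lines: dygw tpma vqlit okt gtf nnwtj qzfbt nmx rgw yqn cqapy xaaq gonps yutwh
Hunk 6: at line 7 remove [rgw,yqn,cqapy] add [ijdwr,dyj] -> 13 lines: dygw tpma vqlit okt gtf nnwtj qzfbt nmx ijdwr dyj xaaq gonps yutwh
Final line 5: gtf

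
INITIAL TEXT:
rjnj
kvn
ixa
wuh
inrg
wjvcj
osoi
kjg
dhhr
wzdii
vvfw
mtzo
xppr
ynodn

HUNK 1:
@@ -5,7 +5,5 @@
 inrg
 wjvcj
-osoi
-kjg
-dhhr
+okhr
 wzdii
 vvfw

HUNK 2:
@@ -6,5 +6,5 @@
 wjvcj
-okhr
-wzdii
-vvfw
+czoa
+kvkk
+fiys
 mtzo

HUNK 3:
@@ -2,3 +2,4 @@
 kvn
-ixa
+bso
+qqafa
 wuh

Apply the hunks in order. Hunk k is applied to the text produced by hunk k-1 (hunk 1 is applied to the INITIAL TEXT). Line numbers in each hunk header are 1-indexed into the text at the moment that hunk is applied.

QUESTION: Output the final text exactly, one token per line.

Answer: rjnj
kvn
bso
qqafa
wuh
inrg
wjvcj
czoa
kvkk
fiys
mtzo
xppr
ynodn

Derivation:
Hunk 1: at line 5 remove [osoi,kjg,dhhr] add [okhr] -> 12 lines: rjnj kvn ixa wuh inrg wjvcj okhr wzdii vvfw mtzo xppr ynodn
Hunk 2: at line 6 remove [okhr,wzdii,vvfw] add [czoa,kvkk,fiys] -> 12 lines: rjnj kvn ixa wuh inrg wjvcj czoa kvkk fiys mtzo xppr ynodn
Hunk 3: at line 2 remove [ixa] add [bso,qqafa] -> 13 lines: rjnj kvn bso qqafa wuh inrg wjvcj czoa kvkk fiys mtzo xppr ynodn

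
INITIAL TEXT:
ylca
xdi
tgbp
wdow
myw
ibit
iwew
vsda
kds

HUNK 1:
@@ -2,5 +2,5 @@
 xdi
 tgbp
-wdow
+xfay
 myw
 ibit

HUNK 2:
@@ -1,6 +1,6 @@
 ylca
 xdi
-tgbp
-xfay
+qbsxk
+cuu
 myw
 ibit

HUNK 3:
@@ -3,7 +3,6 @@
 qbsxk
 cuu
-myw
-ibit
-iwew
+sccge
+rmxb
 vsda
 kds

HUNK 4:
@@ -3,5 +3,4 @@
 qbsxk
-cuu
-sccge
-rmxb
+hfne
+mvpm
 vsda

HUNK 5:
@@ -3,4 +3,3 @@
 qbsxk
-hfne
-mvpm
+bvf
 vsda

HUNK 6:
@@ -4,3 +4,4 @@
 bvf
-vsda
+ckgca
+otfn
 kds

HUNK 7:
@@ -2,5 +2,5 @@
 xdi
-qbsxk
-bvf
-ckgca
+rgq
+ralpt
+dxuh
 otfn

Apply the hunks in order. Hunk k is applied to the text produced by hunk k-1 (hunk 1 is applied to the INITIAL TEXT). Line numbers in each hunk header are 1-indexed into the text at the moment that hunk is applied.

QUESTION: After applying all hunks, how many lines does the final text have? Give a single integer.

Answer: 7

Derivation:
Hunk 1: at line 2 remove [wdow] add [xfay] -> 9 lines: ylca xdi tgbp xfay myw ibit iwew vsda kds
Hunk 2: at line 1 remove [tgbp,xfay] add [qbsxk,cuu] -> 9 lines: ylca xdi qbsxk cuu myw ibit iwew vsda kds
Hunk 3: at line 3 remove [myw,ibit,iwew] add [sccge,rmxb] -> 8 lines: ylca xdi qbsxk cuu sccge rmxb vsda kds
Hunk 4: at line 3 remove [cuu,sccge,rmxb] add [hfne,mvpm] -> 7 lines: ylca xdi qbsxk hfne mvpm vsda kds
Hunk 5: at line 3 remove [hfne,mvpm] add [bvf] -> 6 lines: ylca xdi qbsxk bvf vsda kds
Hunk 6: at line 4 remove [vsda] add [ckgca,otfn] -> 7 lines: ylca xdi qbsxk bvf ckgca otfn kds
Hunk 7: at line 2 remove [qbsxk,bvf,ckgca] add [rgq,ralpt,dxuh] -> 7 lines: ylca xdi rgq ralpt dxuh otfn kds
Final line count: 7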